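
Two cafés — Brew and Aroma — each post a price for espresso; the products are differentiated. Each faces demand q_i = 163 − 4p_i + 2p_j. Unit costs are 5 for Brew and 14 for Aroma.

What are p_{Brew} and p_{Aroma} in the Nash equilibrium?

31.7, 35.3

Brew's profit: π = (p_{Brew} − 5)(163 − 4p_{Brew} + 2p_{Aroma}).
∂π/∂p_{Brew} = 183 − 8p_{Brew} + 2p_{Aroma} = 0 ⇒ p_{Brew} = 22.875 + 0.25p_{Aroma}.
Similarly p_{Aroma} = 27.375 + 0.25p_{Brew}.
Plugging p_{Aroma} into Brew's best response: p_{Brew} = 22.875 + 0.25(27.375 + 0.25p_{Brew}) ⇒ 0.9375p_{Brew} = 951/32, so p_{Brew} = 31.7.
Then p_{Aroma} = 27.375 + 0.25·31.7 = 35.3.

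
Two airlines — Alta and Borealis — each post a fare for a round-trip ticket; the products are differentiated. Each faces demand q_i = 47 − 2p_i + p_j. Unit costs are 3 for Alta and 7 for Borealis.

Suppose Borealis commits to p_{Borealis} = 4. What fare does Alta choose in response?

Alta's profit: π = (p_{Alta} − 3)(47 − 2p_{Alta} + p_{Borealis}).
∂π/∂p_{Alta} = 53 − 4p_{Alta} + p_{Borealis} = 0 ⇒ p_{Alta} = 13.25 + 0.25p_{Borealis}.
At p_{Borealis} = 4: p_{Alta} = 13.25 + 0.25·4 = 14.25.

14.25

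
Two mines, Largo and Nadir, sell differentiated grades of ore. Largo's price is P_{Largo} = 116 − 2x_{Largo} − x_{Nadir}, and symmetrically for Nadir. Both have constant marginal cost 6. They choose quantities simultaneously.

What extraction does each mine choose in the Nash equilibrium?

22

Mine Largo's profit: π = x_{Largo}(116 − 2x_{Largo} − x_{Nadir}) − 6x_{Largo}.
∂π/∂x_{Largo} = 110 − 4x_{Largo} − x_{Nadir} = 0 ⇒ x_{Largo} = 27.5 − 0.25x_{Nadir}.
Setting x_{Largo} = x_{Nadir} in the reaction function: x_{Largo} = 27.5 − 0.25x_{Largo}, so x_{Largo} = 27.5 / 1.25 = 22.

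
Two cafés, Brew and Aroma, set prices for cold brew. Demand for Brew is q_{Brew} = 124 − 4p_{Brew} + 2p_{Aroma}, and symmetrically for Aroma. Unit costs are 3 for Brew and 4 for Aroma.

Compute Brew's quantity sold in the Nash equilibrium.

Brew's profit: π = (p_{Brew} − 3)(124 − 4p_{Brew} + 2p_{Aroma}).
∂π/∂p_{Brew} = 136 − 8p_{Brew} + 2p_{Aroma} = 0 ⇒ p_{Brew} = 17 + 0.25p_{Aroma}.
Similarly p_{Aroma} = 17.5 + 0.25p_{Brew}.
Solving the two reaction functions simultaneously: (1 − (0.25)(0.25))p_{Brew} = 17 + 0.25·17.5, so 0.9375p_{Brew} = 21.375 and p_{Brew} = 22.8.
Then p_{Aroma} = 17.5 + 0.25·22.8 = 23.2.
q_{Brew} = 124 − 4·22.8 + 2·23.2 = 79.2.

79.2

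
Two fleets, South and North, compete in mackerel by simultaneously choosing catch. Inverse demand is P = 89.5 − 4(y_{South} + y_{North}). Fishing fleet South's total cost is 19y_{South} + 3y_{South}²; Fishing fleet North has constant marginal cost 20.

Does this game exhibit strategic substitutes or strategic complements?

Fishing fleet South's profit: π = y_{South}(89.5 − 4(y_{South} + y_{North})) − 19y_{South} − 3y_{South}².
∂π/∂y_{South} = 70.5 − 14y_{South} − 4y_{North} = 0, so y_{South} = 141/28 − (2/7)y_{North}.
The best-response slope dy_{South}/dy_{North} = −2/7 < 0: the reaction function is downward-sloping, so the choices are strategic substitutes.

strategic substitutes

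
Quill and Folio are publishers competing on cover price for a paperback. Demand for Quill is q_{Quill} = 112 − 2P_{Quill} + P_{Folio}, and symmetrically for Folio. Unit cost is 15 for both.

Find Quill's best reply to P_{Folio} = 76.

54.5

Quill's profit: π = (P_{Quill} − 15)(112 − 2P_{Quill} + P_{Folio}).
∂π/∂P_{Quill} = 142 − 4P_{Quill} + P_{Folio} = 0 ⇒ P_{Quill} = 35.5 + 0.25P_{Folio}.
At P_{Folio} = 76: P_{Quill} = 35.5 + 0.25·76 = 54.5.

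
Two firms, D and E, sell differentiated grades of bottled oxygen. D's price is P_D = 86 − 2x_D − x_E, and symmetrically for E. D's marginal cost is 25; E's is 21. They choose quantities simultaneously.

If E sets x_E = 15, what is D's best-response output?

11.5

Firm D's profit: π = x_D(86 − 2x_D − x_E) − 25x_D.
∂π/∂x_D = 61 − 4x_D − x_E = 0 ⇒ x_D = 15.25 − 0.25x_E.
At x_E = 15: x_D = 15.25 − 0.25·15 = 11.5.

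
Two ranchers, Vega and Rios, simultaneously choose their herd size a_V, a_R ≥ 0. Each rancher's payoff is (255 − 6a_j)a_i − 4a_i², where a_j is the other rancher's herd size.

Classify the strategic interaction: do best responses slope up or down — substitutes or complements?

strategic substitutes

Vega's payoff is (255 − 6a_R)a_V − 4a_V².
∂π/∂a_V = 255 − 6a_R − 8a_V = 0, so a_V = 31.875 − 0.75a_R.
The best-response slope da_V/da_R = −0.75 < 0: the reaction function is downward-sloping, so the choices are strategic substitutes.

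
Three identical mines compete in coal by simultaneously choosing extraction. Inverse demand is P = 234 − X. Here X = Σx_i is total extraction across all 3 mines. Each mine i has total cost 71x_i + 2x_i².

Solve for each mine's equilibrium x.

20.375

A representative mine's profit is π_i = x_i(234 − X) − 71x_i − 2x_i², with X = x_i + Σ_{j≠i} x_j.
First-order condition: 163 − 6x_i − Σ_{j≠i} x_j = 0.
With identical mines, set every x_j = x: then 163 − 6x − 2x = 0, i.e. x = 163/8 = 20.375.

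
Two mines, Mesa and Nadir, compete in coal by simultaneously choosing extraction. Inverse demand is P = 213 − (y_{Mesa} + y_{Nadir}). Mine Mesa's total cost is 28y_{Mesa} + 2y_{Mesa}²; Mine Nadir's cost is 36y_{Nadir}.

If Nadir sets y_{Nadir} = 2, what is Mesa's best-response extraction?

30.5

Mine Mesa's profit: π = y_{Mesa}(213 − (y_{Mesa} + y_{Nadir})) − 28y_{Mesa} − 2y_{Mesa}².
∂π/∂y_{Mesa} = 185 − 6y_{Mesa} − y_{Nadir} = 0, so y_{Mesa} = 185/6 − (1/6)y_{Nadir}.
At y_{Nadir} = 2: y_{Mesa} = 185/6 − (1/6)·2 = 30.5.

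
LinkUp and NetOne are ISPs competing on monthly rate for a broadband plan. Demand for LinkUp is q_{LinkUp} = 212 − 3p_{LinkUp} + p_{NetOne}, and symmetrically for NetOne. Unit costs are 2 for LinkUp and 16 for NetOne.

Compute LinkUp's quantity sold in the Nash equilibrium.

LinkUp's profit: π = (p_{LinkUp} − 2)(212 − 3p_{LinkUp} + p_{NetOne}).
∂π/∂p_{LinkUp} = 218 − 6p_{LinkUp} + p_{NetOne} = 0 ⇒ p_{LinkUp} = 109/3 + (1/6)p_{NetOne}.
Similarly p_{NetOne} = 130/3 + (1/6)p_{LinkUp}.
Plugging p_{NetOne} into LinkUp's best response: p_{LinkUp} = 109/3 + (1/6)(130/3 + (1/6)p_{LinkUp}) ⇒ (35/36)p_{LinkUp} = 392/9, so p_{LinkUp} = 44.8.
Then p_{NetOne} = 130/3 + (1/6)·44.8 = 50.8.
q_{LinkUp} = 212 − 3·44.8 + 50.8 = 128.4.

128.4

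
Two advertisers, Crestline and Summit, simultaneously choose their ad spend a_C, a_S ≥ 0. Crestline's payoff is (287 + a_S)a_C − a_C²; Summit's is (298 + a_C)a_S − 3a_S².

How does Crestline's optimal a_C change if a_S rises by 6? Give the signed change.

Expanding Crestline's payoff: 287a_C + a_Sa_C − a_C².
∂π/∂a_C = 287 + a_S − 2a_C = 0, so a_C = 143.5 + 0.5a_S.
The reaction-function slope is 0.5, so a 6-unit rise in a_S moves a_C by 0.5 × 6 = 3. Crestline's best response rises — the actions are strategic complements.

3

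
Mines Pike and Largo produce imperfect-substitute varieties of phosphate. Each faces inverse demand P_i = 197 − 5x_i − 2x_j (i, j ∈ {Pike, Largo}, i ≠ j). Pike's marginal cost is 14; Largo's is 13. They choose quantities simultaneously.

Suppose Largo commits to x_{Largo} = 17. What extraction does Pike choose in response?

Mine Pike's profit: π = x_{Pike}(197 − 5x_{Pike} − 2x_{Largo}) − 14x_{Pike}.
∂π/∂x_{Pike} = 183 − 10x_{Pike} − 2x_{Largo} = 0 ⇒ x_{Pike} = 18.3 − 0.2x_{Largo}.
At x_{Largo} = 17: x_{Pike} = 18.3 − 0.2·17 = 14.9.

14.9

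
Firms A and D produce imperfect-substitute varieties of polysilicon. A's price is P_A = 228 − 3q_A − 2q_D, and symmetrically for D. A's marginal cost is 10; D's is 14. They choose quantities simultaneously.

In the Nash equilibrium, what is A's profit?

2268.75

Firm A's profit: π = q_A(228 − 3q_A − 2q_D) − 10q_A.
∂π/∂q_A = 218 − 6q_A − 2q_D = 0 ⇒ q_A = 109/3 − (1/3)q_D.
Similarly q_D = 107/3 − (1/3)q_A.
Plugging q_D into A's best response: q_A = 109/3 − (1/3)(107/3 − (1/3)q_A) ⇒ (8/9)q_A = 220/9, so q_A = 27.5.
Then q_D = 107/3 − (1/3)·27.5 = 26.5.
P_A = 228 − 3·27.5 − 2·26.5 = 92.5.
Profit = (92.5 − 10)·27.5 = 2268.75.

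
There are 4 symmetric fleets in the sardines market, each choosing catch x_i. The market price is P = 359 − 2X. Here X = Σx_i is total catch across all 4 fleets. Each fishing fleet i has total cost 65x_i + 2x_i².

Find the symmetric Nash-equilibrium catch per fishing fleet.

21

A representative fishing fleet's profit is π_i = x_i(359 − 2X) − 65x_i − 2x_i², with X = x_i + Σ_{j≠i} x_j.
First-order condition: 294 − 8x_i − 2Σ_{j≠i} x_j = 0.
Imposing symmetry (x_j = x for all j) turns Σ_{j≠i} x_j into 3x, so 294 = 14x and x = 21.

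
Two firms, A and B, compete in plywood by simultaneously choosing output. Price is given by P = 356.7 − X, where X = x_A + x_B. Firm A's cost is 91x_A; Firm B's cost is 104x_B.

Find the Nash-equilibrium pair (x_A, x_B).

Firm A's profit: π = x_A(356.7 − (x_A + x_B)) − 91x_A.
∂π/∂x_A = 265.7 − 2x_A − x_B = 0, so x_A = 132.85 − 0.5x_B.
By the same steps for B: x_B = 126.35 − 0.5x_A.
Substituting the second reaction function into the first: x_A = 132.85 − 0.5(126.35 − 0.5x_A), which gives 0.75x_A = 69.675 ⇒ x_A = 92.9.
Then x_B = 126.35 − 0.5·92.9 = 79.9.

92.9, 79.9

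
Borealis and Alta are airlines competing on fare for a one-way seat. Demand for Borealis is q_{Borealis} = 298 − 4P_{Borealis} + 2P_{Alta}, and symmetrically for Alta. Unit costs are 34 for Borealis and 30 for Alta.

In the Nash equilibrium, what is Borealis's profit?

5715.36

Borealis's profit: π = (P_{Borealis} − 34)(298 − 4P_{Borealis} + 2P_{Alta}).
∂π/∂P_{Borealis} = 434 − 8P_{Borealis} + 2P_{Alta} = 0 ⇒ P_{Borealis} = 54.25 + 0.25P_{Alta}.
Similarly P_{Alta} = 52.25 + 0.25P_{Borealis}.
Solving the two reaction functions simultaneously: (1 − (0.25)(0.25))P_{Borealis} = 54.25 + 0.25·52.25, so 0.9375P_{Borealis} = 67.3125 and P_{Borealis} = 71.8.
Then P_{Alta} = 52.25 + 0.25·71.8 = 70.2.
q_{Borealis} = 298 − 4·71.8 + 2·70.2 = 151.2.
Profit = (71.8 − 34)·151.2 = 5715.36.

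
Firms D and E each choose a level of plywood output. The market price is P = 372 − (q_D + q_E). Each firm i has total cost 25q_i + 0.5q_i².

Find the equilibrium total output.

Firm D's profit: π = q_D(372 − (q_D + q_E)) − 25q_D − 0.5q_D².
∂π/∂q_D = 347 − 3q_D − q_E = 0, so q_D = 347/3 − (1/3)q_E.
By symmetry q_E = q_D; substituting into the reaction function, (4/3)q_D = 347/3 and q_D = 86.75.
Total output: 86.75 + 86.75 = 173.5.

173.5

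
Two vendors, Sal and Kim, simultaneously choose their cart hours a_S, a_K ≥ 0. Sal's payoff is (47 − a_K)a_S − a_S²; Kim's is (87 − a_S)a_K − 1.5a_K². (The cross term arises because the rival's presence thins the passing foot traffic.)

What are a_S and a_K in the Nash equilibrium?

Expanding Sal's payoff: 47a_S − a_Ka_S − a_S².
∂π/∂a_S = 47 − a_K − 2a_S = 0, so a_S = 23.5 − 0.5a_K.
Likewise for Kim: a_K = 29 − (1/3)a_S.
Solving the two reaction functions simultaneously: (1 − (−0.5)(−1/3))a_S = 23.5 − 0.5·29, so (5/6)a_S = 9 and a_S = 10.8.
Then a_K = 29 − (1/3)·10.8 = 25.4.

10.8, 25.4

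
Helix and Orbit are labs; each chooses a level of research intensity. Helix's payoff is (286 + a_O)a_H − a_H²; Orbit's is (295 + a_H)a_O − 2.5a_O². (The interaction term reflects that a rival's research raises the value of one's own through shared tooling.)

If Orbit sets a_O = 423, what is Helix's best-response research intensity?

354.5

Expanding Helix's payoff: 286a_H + a_Oa_H − a_H².
∂π/∂a_H = 286 + a_O − 2a_H = 0, so a_H = 143 + 0.5a_O.
At a_O = 423: a_H = 143 + 0.5·423 = 354.5.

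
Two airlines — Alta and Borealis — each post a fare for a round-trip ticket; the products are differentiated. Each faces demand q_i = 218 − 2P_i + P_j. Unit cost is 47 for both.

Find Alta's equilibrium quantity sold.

114

Alta's profit: π = (P_{Alta} − 47)(218 − 2P_{Alta} + P_{Borealis}).
∂π/∂P_{Alta} = 312 − 4P_{Alta} + P_{Borealis} = 0 ⇒ P_{Alta} = 78 + 0.25P_{Borealis}.
By symmetry P_{Borealis} = P_{Alta}; substituting into the reaction function, 0.75P_{Alta} = 78 and P_{Alta} = 104.
q_{Alta} = 218 − 2·104 + 104 = 114.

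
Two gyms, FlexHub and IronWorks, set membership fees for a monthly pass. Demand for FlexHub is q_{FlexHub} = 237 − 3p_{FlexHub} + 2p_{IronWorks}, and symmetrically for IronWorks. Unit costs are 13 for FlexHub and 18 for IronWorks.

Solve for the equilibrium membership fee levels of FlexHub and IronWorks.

FlexHub's profit: π = (p_{FlexHub} − 13)(237 − 3p_{FlexHub} + 2p_{IronWorks}).
∂π/∂p_{FlexHub} = 276 − 6p_{FlexHub} + 2p_{IronWorks} = 0 ⇒ p_{FlexHub} = 46 + (1/3)p_{IronWorks}.
Similarly p_{IronWorks} = 48.5 + (1/3)p_{FlexHub}.
Substituting the second reaction function into the first: p_{FlexHub} = 46 + (1/3)(48.5 + (1/3)p_{FlexHub}), which gives (8/9)p_{FlexHub} = 373/6 ⇒ p_{FlexHub} = 69.9375.
Then p_{IronWorks} = 48.5 + (1/3)·69.9375 = 71.8125.

69.9375, 71.8125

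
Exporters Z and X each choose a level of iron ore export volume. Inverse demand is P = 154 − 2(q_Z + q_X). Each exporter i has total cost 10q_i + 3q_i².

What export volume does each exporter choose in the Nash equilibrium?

Exporter Z's profit: π = q_Z(154 − 2(q_Z + q_X)) − 10q_Z − 3q_Z².
∂π/∂q_Z = 144 − 10q_Z − 2q_X = 0, so q_Z = 14.4 − 0.2q_X.
Setting q_Z = q_X in the reaction function: q_Z = 14.4 − 0.2q_Z, so q_Z = 14.4 / 1.2 = 12.

12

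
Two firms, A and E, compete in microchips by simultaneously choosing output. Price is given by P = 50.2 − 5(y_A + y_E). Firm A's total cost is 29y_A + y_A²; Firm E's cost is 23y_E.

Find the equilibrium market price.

Firm A's profit: π = y_A(50.2 − 5(y_A + y_E)) − 29y_A − y_A².
∂π/∂y_A = 21.2 − 12y_A − 5y_E = 0, so y_A = 53/30 − (5/12)y_E.
For E: ∂π/∂y_E = 27.2 − 10y_E − 5y_A = 0 ⇒ y_E = 2.72 − 0.5y_A.
Substituting the second reaction function into the first: y_A = 53/30 − (5/12)(2.72 − 0.5y_A), which gives (19/24)y_A = 19/30 ⇒ y_A = 0.8.
Then y_E = 2.72 − 0.5·0.8 = 2.32.
Equilibrium price: P = 50.2 − 5·3.12 = 34.6.

34.6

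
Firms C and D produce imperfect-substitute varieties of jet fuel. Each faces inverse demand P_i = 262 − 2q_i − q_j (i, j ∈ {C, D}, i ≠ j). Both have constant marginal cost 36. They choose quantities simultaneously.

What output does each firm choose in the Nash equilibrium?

Firm C's profit: π = q_C(262 − 2q_C − q_D) − 36q_C.
∂π/∂q_C = 226 − 4q_C − q_D = 0 ⇒ q_C = 56.5 − 0.25q_D.
The game is symmetric, so in equilibrium q_D = q_C: the reaction function gives 1.25q_C = 56.5, hence q_C = 45.2.

45.2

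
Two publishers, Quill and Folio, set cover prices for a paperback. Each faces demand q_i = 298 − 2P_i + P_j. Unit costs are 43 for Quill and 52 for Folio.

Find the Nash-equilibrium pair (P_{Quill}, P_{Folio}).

129.2, 132.8

Quill's profit: π = (P_{Quill} − 43)(298 − 2P_{Quill} + P_{Folio}).
∂π/∂P_{Quill} = 384 − 4P_{Quill} + P_{Folio} = 0 ⇒ P_{Quill} = 96 + 0.25P_{Folio}.
Similarly P_{Folio} = 100.5 + 0.25P_{Quill}.
Solving the two reaction functions simultaneously: (1 − (0.25)(0.25))P_{Quill} = 96 + 0.25·100.5, so 0.9375P_{Quill} = 121.125 and P_{Quill} = 129.2.
Then P_{Folio} = 100.5 + 0.25·129.2 = 132.8.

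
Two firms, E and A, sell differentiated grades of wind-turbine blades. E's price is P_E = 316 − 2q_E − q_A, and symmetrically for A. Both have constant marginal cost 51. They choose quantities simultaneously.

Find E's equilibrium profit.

5618

Firm E's profit: π = q_E(316 − 2q_E − q_A) − 51q_E.
∂π/∂q_E = 265 − 4q_E − q_A = 0 ⇒ q_E = 66.25 − 0.25q_A.
By symmetry q_A = q_E; substituting into the reaction function, 1.25q_E = 66.25 and q_E = 53.
P_E = 316 − 2·53 − 53 = 157.
Profit = (157 − 51)·53 = 5618.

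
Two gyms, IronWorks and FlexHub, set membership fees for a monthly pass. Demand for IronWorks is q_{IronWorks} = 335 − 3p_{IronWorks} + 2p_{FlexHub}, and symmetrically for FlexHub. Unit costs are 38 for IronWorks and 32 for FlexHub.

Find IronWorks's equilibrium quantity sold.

IronWorks's profit: π = (p_{IronWorks} − 38)(335 − 3p_{IronWorks} + 2p_{FlexHub}).
∂π/∂p_{IronWorks} = 449 − 6p_{IronWorks} + 2p_{FlexHub} = 0 ⇒ p_{IronWorks} = 449/6 + (1/3)p_{FlexHub}.
Similarly p_{FlexHub} = 431/6 + (1/3)p_{IronWorks}.
Substituting the second reaction function into the first: p_{IronWorks} = 449/6 + (1/3)(431/6 + (1/3)p_{IronWorks}), which gives (8/9)p_{IronWorks} = 889/9 ⇒ p_{IronWorks} = 111.125.
Then p_{FlexHub} = 431/6 + (1/3)·111.125 = 108.875.
q_{IronWorks} = 335 − 3·111.125 + 2·108.875 = 219.375.

219.375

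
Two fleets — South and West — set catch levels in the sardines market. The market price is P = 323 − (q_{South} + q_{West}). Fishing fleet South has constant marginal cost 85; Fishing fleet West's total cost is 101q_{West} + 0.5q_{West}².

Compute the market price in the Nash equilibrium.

Fishing fleet South's profit: π = q_{South}(323 − (q_{South} + q_{West})) − 85q_{South}.
∂π/∂q_{South} = 238 − 2q_{South} − q_{West} = 0, so q_{South} = 119 − 0.5q_{West}.
For West: ∂π/∂q_{West} = 222 − 3q_{West} − q_{South} = 0 ⇒ q_{West} = 74 − (1/3)q_{South}.
Solving the two reaction functions simultaneously: (1 − (−0.5)(−1/3))q_{South} = 119 − 0.5·74, so (5/6)q_{South} = 82 and q_{South} = 98.4.
Then q_{West} = 74 − (1/3)·98.4 = 41.2.
Equilibrium price: P = 323 − 139.6 = 183.4.

183.4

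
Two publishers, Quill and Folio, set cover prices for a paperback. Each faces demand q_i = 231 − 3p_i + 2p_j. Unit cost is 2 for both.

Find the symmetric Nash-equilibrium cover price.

Quill's profit: π = (p_{Quill} − 2)(231 − 3p_{Quill} + 2p_{Folio}).
∂π/∂p_{Quill} = 237 − 6p_{Quill} + 2p_{Folio} = 0 ⇒ p_{Quill} = 39.5 + (1/3)p_{Folio}.
By symmetry p_{Folio} = p_{Quill}; substituting into the reaction function, (2/3)p_{Quill} = 39.5 and p_{Quill} = 59.25.

59.25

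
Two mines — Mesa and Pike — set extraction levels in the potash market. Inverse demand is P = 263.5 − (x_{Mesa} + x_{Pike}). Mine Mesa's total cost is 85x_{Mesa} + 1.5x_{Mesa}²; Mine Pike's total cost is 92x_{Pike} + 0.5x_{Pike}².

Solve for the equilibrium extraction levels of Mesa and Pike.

Mine Mesa's profit: π = x_{Mesa}(263.5 − (x_{Mesa} + x_{Pike})) − 85x_{Mesa} − 1.5x_{Mesa}².
∂π/∂x_{Mesa} = 178.5 − 5x_{Mesa} − x_{Pike} = 0, so x_{Mesa} = 35.7 − 0.2x_{Pike}.
For Pike: ∂π/∂x_{Pike} = 171.5 − 3x_{Pike} − x_{Mesa} = 0 ⇒ x_{Pike} = 343/6 − (1/3)x_{Mesa}.
Substituting the second reaction function into the first: x_{Mesa} = 35.7 − 0.2(343/6 − (1/3)x_{Mesa}), which gives (14/15)x_{Mesa} = 364/15 ⇒ x_{Mesa} = 26.
Then x_{Pike} = 343/6 − (1/3)·26 = 48.5.

26, 48.5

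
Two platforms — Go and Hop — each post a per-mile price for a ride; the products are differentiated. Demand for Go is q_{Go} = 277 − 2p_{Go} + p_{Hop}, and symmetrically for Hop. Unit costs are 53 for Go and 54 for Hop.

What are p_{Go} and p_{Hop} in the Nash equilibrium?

127.8, 128.2

Go's profit: π = (p_{Go} − 53)(277 − 2p_{Go} + p_{Hop}).
∂π/∂p_{Go} = 383 − 4p_{Go} + p_{Hop} = 0 ⇒ p_{Go} = 95.75 + 0.25p_{Hop}.
Similarly p_{Hop} = 96.25 + 0.25p_{Go}.
Substituting the second reaction function into the first: p_{Go} = 95.75 + 0.25(96.25 + 0.25p_{Go}), which gives 0.9375p_{Go} = 119.8125 ⇒ p_{Go} = 127.8.
Then p_{Hop} = 96.25 + 0.25·127.8 = 128.2.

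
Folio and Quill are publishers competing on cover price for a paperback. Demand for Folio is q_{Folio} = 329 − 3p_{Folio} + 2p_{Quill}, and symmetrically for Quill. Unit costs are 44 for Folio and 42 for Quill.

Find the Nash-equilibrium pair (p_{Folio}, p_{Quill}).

Folio's profit: π = (p_{Folio} − 44)(329 − 3p_{Folio} + 2p_{Quill}).
∂π/∂p_{Folio} = 461 − 6p_{Folio} + 2p_{Quill} = 0 ⇒ p_{Folio} = 461/6 + (1/3)p_{Quill}.
Similarly p_{Quill} = 455/6 + (1/3)p_{Folio}.
Solving the two reaction functions simultaneously: (1 − (1/3)(1/3))p_{Folio} = 461/6 + (1/3)·(455/6), so (8/9)p_{Folio} = 919/9 and p_{Folio} = 114.875.
Then p_{Quill} = 455/6 + (1/3)·114.875 = 114.125.

114.875, 114.125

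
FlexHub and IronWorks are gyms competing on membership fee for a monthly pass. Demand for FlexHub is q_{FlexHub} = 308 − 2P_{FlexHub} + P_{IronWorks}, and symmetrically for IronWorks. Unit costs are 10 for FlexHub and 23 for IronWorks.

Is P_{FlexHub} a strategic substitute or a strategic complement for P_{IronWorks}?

strategic complements

FlexHub's profit: π = (P_{FlexHub} − 10)(308 − 2P_{FlexHub} + P_{IronWorks}).
∂π/∂P_{FlexHub} = 328 − 4P_{FlexHub} + P_{IronWorks} = 0 ⇒ P_{FlexHub} = 82 + 0.25P_{IronWorks}.
The best-response slope dP_{FlexHub}/dP_{IronWorks} = 0.25 > 0: the reaction function is upward-sloping, so the choices are strategic complements.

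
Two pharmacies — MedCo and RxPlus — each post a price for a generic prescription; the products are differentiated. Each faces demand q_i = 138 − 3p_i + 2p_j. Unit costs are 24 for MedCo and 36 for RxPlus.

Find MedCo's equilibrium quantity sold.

MedCo's profit: π = (p_{MedCo} − 24)(138 − 3p_{MedCo} + 2p_{RxPlus}).
∂π/∂p_{MedCo} = 210 − 6p_{MedCo} + 2p_{RxPlus} = 0 ⇒ p_{MedCo} = 35 + (1/3)p_{RxPlus}.
Similarly p_{RxPlus} = 41 + (1/3)p_{MedCo}.
Solving the two reaction functions simultaneously: (1 − (1/3)(1/3))p_{MedCo} = 35 + (1/3)·41, so (8/9)p_{MedCo} = 146/3 and p_{MedCo} = 54.75.
Then p_{RxPlus} = 41 + (1/3)·54.75 = 59.25.
q_{MedCo} = 138 − 3·54.75 + 2·59.25 = 92.25.

92.25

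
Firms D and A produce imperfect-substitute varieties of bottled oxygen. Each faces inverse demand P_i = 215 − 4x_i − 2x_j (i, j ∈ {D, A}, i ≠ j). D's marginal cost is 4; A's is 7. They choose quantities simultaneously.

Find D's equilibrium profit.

Firm D's profit: π = x_D(215 − 4x_D − 2x_A) − 4x_D.
∂π/∂x_D = 211 − 8x_D − 2x_A = 0 ⇒ x_D = 26.375 − 0.25x_A.
Similarly x_A = 26 − 0.25x_D.
Solving the two reaction functions simultaneously: (1 − (−0.25)(−0.25))x_D = 26.375 − 0.25·26, so 0.9375x_D = 19.875 and x_D = 21.2.
Then x_A = 26 − 0.25·21.2 = 20.7.
P_D = 215 − 4·21.2 − 2·20.7 = 88.8.
Profit = (88.8 − 4)·21.2 = 1797.76.

1797.76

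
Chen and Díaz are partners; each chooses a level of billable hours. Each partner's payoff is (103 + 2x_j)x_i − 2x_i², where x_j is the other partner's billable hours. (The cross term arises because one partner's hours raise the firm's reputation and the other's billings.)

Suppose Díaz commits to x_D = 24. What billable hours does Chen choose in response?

37.75

Chen's payoff is (103 + 2x_D)x_C − 2x_C².
∂π/∂x_C = 103 + 2x_D − 4x_C = 0, so x_C = 25.75 + 0.5x_D.
At x_D = 24: x_C = 25.75 + 0.5·24 = 37.75.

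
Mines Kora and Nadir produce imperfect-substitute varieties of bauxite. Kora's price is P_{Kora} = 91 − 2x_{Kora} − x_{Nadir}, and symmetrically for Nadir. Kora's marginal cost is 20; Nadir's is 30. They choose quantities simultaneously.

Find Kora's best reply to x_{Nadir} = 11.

15

Mine Kora's profit: π = x_{Kora}(91 − 2x_{Kora} − x_{Nadir}) − 20x_{Kora}.
∂π/∂x_{Kora} = 71 − 4x_{Kora} − x_{Nadir} = 0 ⇒ x_{Kora} = 17.75 − 0.25x_{Nadir}.
At x_{Nadir} = 11: x_{Kora} = 17.75 − 0.25·11 = 15.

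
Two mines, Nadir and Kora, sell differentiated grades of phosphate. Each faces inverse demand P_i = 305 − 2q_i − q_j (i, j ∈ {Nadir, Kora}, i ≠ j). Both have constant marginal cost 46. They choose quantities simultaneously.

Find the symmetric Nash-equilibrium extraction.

51.8

Mine Nadir's profit: π = q_{Nadir}(305 − 2q_{Nadir} − q_{Kora}) − 46q_{Nadir}.
∂π/∂q_{Nadir} = 259 − 4q_{Nadir} − q_{Kora} = 0 ⇒ q_{Nadir} = 64.75 − 0.25q_{Kora}.
Setting q_{Nadir} = q_{Kora} in the reaction function: q_{Nadir} = 64.75 − 0.25q_{Nadir}, so q_{Nadir} = 64.75 / 1.25 = 51.8.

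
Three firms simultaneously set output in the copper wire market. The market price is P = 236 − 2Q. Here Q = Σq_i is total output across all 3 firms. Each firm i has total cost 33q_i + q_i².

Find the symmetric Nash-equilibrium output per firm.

A representative firm's profit is π_i = q_i(236 − 2Q) − 33q_i − q_i², with Q = q_i + Σ_{j≠i} q_j.
First-order condition: 203 − 6q_i − 2Σ_{j≠i} q_j = 0.
In a symmetric equilibrium every firm chooses the same q, so Σ_{j≠i} q_j = 2q. The condition becomes 203 − 10q = 0, giving q = 203/10 = 20.3.

20.3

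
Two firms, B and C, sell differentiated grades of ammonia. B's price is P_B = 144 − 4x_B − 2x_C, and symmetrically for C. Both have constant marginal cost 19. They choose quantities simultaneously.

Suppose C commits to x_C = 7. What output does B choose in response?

Firm B's profit: π = x_B(144 − 4x_B − 2x_C) − 19x_B.
∂π/∂x_B = 125 − 8x_B − 2x_C = 0 ⇒ x_B = 15.625 − 0.25x_C.
At x_C = 7: x_B = 15.625 − 0.25·7 = 13.875.

13.875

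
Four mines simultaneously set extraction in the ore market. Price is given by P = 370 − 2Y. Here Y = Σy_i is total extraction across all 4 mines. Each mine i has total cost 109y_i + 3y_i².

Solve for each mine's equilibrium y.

A representative mine's profit is π_i = y_i(370 − 2Y) − 109y_i − 3y_i², with Y = y_i + Σ_{j≠i} y_j.
First-order condition: 261 − 10y_i − 2Σ_{j≠i} y_j = 0.
With identical mines, set every y_j = y: then 261 − 10y − 6y = 0, i.e. y = 261/16 = 16.3125.

16.3125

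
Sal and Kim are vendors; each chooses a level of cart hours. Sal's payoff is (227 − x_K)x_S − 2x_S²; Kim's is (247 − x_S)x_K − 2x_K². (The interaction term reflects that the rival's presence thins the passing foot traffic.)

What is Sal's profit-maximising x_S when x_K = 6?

55.25

Expanding Sal's payoff: 227x_S − x_Kx_S − 2x_S².
∂π/∂x_S = 227 − x_K − 4x_S = 0, so x_S = 56.75 − 0.25x_K.
At x_K = 6: x_S = 56.75 − 0.25·6 = 55.25.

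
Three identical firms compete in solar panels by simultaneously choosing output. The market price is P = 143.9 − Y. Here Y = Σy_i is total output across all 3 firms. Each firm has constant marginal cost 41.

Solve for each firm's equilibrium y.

25.725

A representative firm's profit is π_i = y_i(143.9 − Y) − 41y_i, with Y = y_i + Σ_{j≠i} y_j.
First-order condition: 102.9 − 2y_i − Σ_{j≠i} y_j = 0.
In a symmetric equilibrium every firm chooses the same y, so Σ_{j≠i} y_j = 2y. The condition becomes 102.9 − 4y = 0, giving y = 102.9/4 = 25.725.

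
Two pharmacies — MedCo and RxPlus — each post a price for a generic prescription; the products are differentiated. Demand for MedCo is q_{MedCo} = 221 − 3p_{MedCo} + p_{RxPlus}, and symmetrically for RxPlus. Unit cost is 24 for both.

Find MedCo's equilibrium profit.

3591.48

MedCo's profit: π = (p_{MedCo} − 24)(221 − 3p_{MedCo} + p_{RxPlus}).
∂π/∂p_{MedCo} = 293 − 6p_{MedCo} + p_{RxPlus} = 0 ⇒ p_{MedCo} = 293/6 + (1/6)p_{RxPlus}.
By symmetry p_{RxPlus} = p_{MedCo}; substituting into the reaction function, (5/6)p_{MedCo} = 293/6 and p_{MedCo} = 58.6.
q_{MedCo} = 221 − 3·58.6 + 58.6 = 103.8.
Profit = (58.6 − 24)·103.8 = 3591.48.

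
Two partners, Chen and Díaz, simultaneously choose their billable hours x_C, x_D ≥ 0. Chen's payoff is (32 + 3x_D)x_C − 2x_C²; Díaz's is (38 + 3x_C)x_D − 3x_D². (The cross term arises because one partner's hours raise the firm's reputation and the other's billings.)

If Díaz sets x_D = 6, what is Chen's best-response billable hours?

12.5

Expanding Chen's payoff: 32x_C + 3x_Dx_C − 2x_C².
∂π/∂x_C = 32 + 3x_D − 4x_C = 0, so x_C = 8 + 0.75x_D.
At x_D = 6: x_C = 8 + 0.75·6 = 12.5.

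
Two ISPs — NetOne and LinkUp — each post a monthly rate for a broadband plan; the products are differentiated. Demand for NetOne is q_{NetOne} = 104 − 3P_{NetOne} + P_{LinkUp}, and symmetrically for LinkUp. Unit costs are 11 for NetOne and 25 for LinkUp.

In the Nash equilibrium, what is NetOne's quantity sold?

NetOne's profit: π = (P_{NetOne} − 11)(104 − 3P_{NetOne} + P_{LinkUp}).
∂π/∂P_{NetOne} = 137 − 6P_{NetOne} + P_{LinkUp} = 0 ⇒ P_{NetOne} = 137/6 + (1/6)P_{LinkUp}.
Similarly P_{LinkUp} = 179/6 + (1/6)P_{NetOne}.
Substituting the second reaction function into the first: P_{NetOne} = 137/6 + (1/6)(179/6 + (1/6)P_{NetOne}), which gives (35/36)P_{NetOne} = 1001/36 ⇒ P_{NetOne} = 28.6.
Then P_{LinkUp} = 179/6 + (1/6)·28.6 = 34.6.
q_{NetOne} = 104 − 3·28.6 + 34.6 = 52.8.

52.8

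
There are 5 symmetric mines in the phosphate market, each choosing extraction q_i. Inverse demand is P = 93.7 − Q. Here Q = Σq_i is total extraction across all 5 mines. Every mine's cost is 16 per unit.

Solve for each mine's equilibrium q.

12.95

A representative mine's profit is π_i = q_i(93.7 − Q) − 16q_i, with Q = q_i + Σ_{j≠i} q_j.
First-order condition: 77.7 − 2q_i − Σ_{j≠i} q_j = 0.
With identical mines, set every q_j = q: then 77.7 − 2q − 4q = 0, i.e. q = 77.7/6 = 12.95.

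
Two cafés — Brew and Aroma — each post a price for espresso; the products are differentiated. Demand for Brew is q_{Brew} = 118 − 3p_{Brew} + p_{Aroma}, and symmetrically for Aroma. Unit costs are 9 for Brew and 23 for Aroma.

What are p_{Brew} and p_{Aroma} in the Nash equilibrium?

Brew's profit: π = (p_{Brew} − 9)(118 − 3p_{Brew} + p_{Aroma}).
∂π/∂p_{Brew} = 145 − 6p_{Brew} + p_{Aroma} = 0 ⇒ p_{Brew} = 145/6 + (1/6)p_{Aroma}.
Similarly p_{Aroma} = 187/6 + (1/6)p_{Brew}.
Plugging p_{Aroma} into Brew's best response: p_{Brew} = 145/6 + (1/6)(187/6 + (1/6)p_{Brew}) ⇒ (35/36)p_{Brew} = 1057/36, so p_{Brew} = 30.2.
Then p_{Aroma} = 187/6 + (1/6)·30.2 = 36.2.

30.2, 36.2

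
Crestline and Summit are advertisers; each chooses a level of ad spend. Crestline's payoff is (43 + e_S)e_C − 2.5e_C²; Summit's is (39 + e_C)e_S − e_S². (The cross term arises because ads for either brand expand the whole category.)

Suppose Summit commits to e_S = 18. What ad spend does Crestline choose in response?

Expanding Crestline's payoff: 43e_C + e_Se_C − 2.5e_C².
∂π/∂e_C = 43 + e_S − 5e_C = 0, so e_C = 8.6 + 0.2e_S.
At e_S = 18: e_C = 8.6 + 0.2·18 = 12.2.

12.2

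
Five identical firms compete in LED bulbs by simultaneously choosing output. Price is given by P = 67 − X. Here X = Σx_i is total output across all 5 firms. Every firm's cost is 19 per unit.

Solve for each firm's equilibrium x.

8

A representative firm's profit is π_i = x_i(67 − X) − 19x_i, with X = x_i + Σ_{j≠i} x_j.
First-order condition: 48 − 2x_i − Σ_{j≠i} x_j = 0.
With identical firms, set every x_j = x: then 48 − 2x − 4x = 0, i.e. x = 48/6 = 8.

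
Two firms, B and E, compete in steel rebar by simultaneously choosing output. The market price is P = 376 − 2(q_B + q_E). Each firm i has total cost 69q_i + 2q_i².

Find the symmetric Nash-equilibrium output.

30.7

Firm B's profit: π = q_B(376 − 2(q_B + q_E)) − 69q_B − 2q_B².
∂π/∂q_B = 307 − 8q_B − 2q_E = 0, so q_B = 38.375 − 0.25q_E.
By symmetry q_E = q_B; substituting into the reaction function, 1.25q_B = 38.375 and q_B = 30.7.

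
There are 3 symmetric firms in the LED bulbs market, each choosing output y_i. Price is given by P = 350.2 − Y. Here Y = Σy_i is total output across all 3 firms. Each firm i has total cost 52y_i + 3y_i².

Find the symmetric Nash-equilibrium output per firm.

29.82

A representative firm's profit is π_i = y_i(350.2 − Y) − 52y_i − 3y_i², with Y = y_i + Σ_{j≠i} y_j.
First-order condition: 298.2 − 8y_i − Σ_{j≠i} y_j = 0.
Imposing symmetry (y_j = y for all j) turns Σ_{j≠i} y_j into 2y, so 298.2 = 10y and y = 29.82.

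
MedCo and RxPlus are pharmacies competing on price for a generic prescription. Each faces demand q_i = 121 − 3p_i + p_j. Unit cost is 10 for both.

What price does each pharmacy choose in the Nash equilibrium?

MedCo's profit: π = (p_{MedCo} − 10)(121 − 3p_{MedCo} + p_{RxPlus}).
∂π/∂p_{MedCo} = 151 − 6p_{MedCo} + p_{RxPlus} = 0 ⇒ p_{MedCo} = 151/6 + (1/6)p_{RxPlus}.
The game is symmetric, so in equilibrium p_{RxPlus} = p_{MedCo}: the reaction function gives (5/6)p_{MedCo} = 151/6, hence p_{MedCo} = 30.2.

30.2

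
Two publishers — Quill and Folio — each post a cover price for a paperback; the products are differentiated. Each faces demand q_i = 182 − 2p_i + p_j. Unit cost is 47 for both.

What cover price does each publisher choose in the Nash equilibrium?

Quill's profit: π = (p_{Quill} − 47)(182 − 2p_{Quill} + p_{Folio}).
∂π/∂p_{Quill} = 276 − 4p_{Quill} + p_{Folio} = 0 ⇒ p_{Quill} = 69 + 0.25p_{Folio}.
The game is symmetric, so in equilibrium p_{Folio} = p_{Quill}: the reaction function gives 0.75p_{Quill} = 69, hence p_{Quill} = 92.

92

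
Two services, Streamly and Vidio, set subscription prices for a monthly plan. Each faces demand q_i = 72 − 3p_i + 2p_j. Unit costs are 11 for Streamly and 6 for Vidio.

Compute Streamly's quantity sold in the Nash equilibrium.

Streamly's profit: π = (p_{Streamly} − 11)(72 − 3p_{Streamly} + 2p_{Vidio}).
∂π/∂p_{Streamly} = 105 − 6p_{Streamly} + 2p_{Vidio} = 0 ⇒ p_{Streamly} = 17.5 + (1/3)p_{Vidio}.
Similarly p_{Vidio} = 15 + (1/3)p_{Streamly}.
Substituting the second reaction function into the first: p_{Streamly} = 17.5 + (1/3)(15 + (1/3)p_{Streamly}), which gives (8/9)p_{Streamly} = 22.5 ⇒ p_{Streamly} = 25.3125.
Then p_{Vidio} = 15 + (1/3)·25.3125 = 23.4375.
q_{Streamly} = 72 − 3·25.3125 + 2·23.4375 = 42.9375.

42.9375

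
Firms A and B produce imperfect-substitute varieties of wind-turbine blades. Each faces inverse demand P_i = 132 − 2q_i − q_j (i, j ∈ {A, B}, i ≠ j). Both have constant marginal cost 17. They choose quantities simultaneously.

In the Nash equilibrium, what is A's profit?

1058

Firm A's profit: π = q_A(132 − 2q_A − q_B) − 17q_A.
∂π/∂q_A = 115 − 4q_A − q_B = 0 ⇒ q_A = 28.75 − 0.25q_B.
By symmetry q_B = q_A; substituting into the reaction function, 1.25q_A = 28.75 and q_A = 23.
P_A = 132 − 2·23 − 23 = 63.
Profit = (63 − 17)·23 = 1058.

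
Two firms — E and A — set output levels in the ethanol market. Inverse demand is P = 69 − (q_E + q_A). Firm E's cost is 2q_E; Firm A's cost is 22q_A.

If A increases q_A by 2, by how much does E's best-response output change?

Firm E's profit: π = q_E(69 − (q_E + q_A)) − 2q_E.
∂π/∂q_E = 67 − 2q_E − q_A = 0, so q_E = 33.5 − 0.5q_A.
The reaction-function slope is −0.5, so a 2-unit rise in q_A moves q_E by −0.5 × 2 = −1. E's best response falls — the actions are strategic substitutes.

-1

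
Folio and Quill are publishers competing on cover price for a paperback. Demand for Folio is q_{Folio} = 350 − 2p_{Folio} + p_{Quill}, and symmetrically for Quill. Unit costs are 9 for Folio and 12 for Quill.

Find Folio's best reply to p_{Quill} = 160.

132

Folio's profit: π = (p_{Folio} − 9)(350 − 2p_{Folio} + p_{Quill}).
∂π/∂p_{Folio} = 368 − 4p_{Folio} + p_{Quill} = 0 ⇒ p_{Folio} = 92 + 0.25p_{Quill}.
At p_{Quill} = 160: p_{Folio} = 92 + 0.25·160 = 132.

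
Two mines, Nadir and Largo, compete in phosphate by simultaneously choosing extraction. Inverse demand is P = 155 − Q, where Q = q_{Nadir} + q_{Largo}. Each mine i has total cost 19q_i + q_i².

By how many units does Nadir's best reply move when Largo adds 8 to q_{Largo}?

-2

Mine Nadir's profit: π = q_{Nadir}(155 − (q_{Nadir} + q_{Largo})) − 19q_{Nadir} − q_{Nadir}².
∂π/∂q_{Nadir} = 136 − 4q_{Nadir} − q_{Largo} = 0, so q_{Nadir} = 34 − 0.25q_{Largo}.
The reaction-function slope is −0.25, so an 8-unit rise in q_{Largo} moves q_{Nadir} by −0.25 × 8 = −2. Nadir's best response falls — the actions are strategic substitutes.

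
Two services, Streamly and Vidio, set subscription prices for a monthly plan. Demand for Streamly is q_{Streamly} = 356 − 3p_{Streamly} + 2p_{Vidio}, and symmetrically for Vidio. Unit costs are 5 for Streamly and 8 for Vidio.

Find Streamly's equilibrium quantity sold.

264.9375

Streamly's profit: π = (p_{Streamly} − 5)(356 − 3p_{Streamly} + 2p_{Vidio}).
∂π/∂p_{Streamly} = 371 − 6p_{Streamly} + 2p_{Vidio} = 0 ⇒ p_{Streamly} = 371/6 + (1/3)p_{Vidio}.
Similarly p_{Vidio} = 190/3 + (1/3)p_{Streamly}.
Substituting the second reaction function into the first: p_{Streamly} = 371/6 + (1/3)(190/3 + (1/3)p_{Streamly}), which gives (8/9)p_{Streamly} = 1493/18 ⇒ p_{Streamly} = 93.3125.
Then p_{Vidio} = 190/3 + (1/3)·93.3125 = 94.4375.
q_{Streamly} = 356 − 3·93.3125 + 2·94.4375 = 264.9375.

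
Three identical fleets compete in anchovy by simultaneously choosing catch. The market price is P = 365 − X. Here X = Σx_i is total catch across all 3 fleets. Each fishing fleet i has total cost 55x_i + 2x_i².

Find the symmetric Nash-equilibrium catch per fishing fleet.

A representative fishing fleet's profit is π_i = x_i(365 − X) − 55x_i − 2x_i², with X = x_i + Σ_{j≠i} x_j.
First-order condition: 310 − 6x_i − Σ_{j≠i} x_j = 0.
In a symmetric equilibrium every fishing fleet chooses the same x, so Σ_{j≠i} x_j = 2x. The condition becomes 310 − 8x = 0, giving x = 310/8 = 38.75.

38.75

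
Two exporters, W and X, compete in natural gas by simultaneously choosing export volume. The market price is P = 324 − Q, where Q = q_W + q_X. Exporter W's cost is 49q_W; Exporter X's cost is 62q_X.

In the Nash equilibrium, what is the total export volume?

179

Exporter W's profit: π = q_W(324 − (q_W + q_X)) − 49q_W.
∂π/∂q_W = 275 − 2q_W − q_X = 0, so q_W = 137.5 − 0.5q_X.
By the same steps for X: q_X = 131 − 0.5q_W.
Plugging q_X into W's best response: q_W = 137.5 − 0.5(131 − 0.5q_W) ⇒ 0.75q_W = 72, so q_W = 96.
Then q_X = 131 − 0.5·96 = 83.
Total export volume: 96 + 83 = 179.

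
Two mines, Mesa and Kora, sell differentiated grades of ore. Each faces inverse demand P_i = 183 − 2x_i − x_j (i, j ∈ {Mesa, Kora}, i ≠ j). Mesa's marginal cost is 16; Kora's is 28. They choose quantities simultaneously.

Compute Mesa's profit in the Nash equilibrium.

2339.28

Mine Mesa's profit: π = x_{Mesa}(183 − 2x_{Mesa} − x_{Kora}) − 16x_{Mesa}.
∂π/∂x_{Mesa} = 167 − 4x_{Mesa} − x_{Kora} = 0 ⇒ x_{Mesa} = 41.75 − 0.25x_{Kora}.
Similarly x_{Kora} = 38.75 − 0.25x_{Mesa}.
Solving the two reaction functions simultaneously: (1 − (−0.25)(−0.25))x_{Mesa} = 41.75 − 0.25·38.75, so 0.9375x_{Mesa} = 32.0625 and x_{Mesa} = 34.2.
Then x_{Kora} = 38.75 − 0.25·34.2 = 30.2.
P_{Mesa} = 183 − 2·34.2 − 30.2 = 84.4.
Profit = (84.4 − 16)·34.2 = 2339.28.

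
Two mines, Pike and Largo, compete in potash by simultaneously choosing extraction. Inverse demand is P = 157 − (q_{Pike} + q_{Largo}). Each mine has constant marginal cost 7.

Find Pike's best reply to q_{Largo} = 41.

54.5

Mine Pike's profit: π = q_{Pike}(157 − (q_{Pike} + q_{Largo})) − 7q_{Pike}.
∂π/∂q_{Pike} = 150 − 2q_{Pike} − q_{Largo} = 0, so q_{Pike} = 75 − 0.5q_{Largo}.
At q_{Largo} = 41: q_{Pike} = 75 − 0.5·41 = 54.5.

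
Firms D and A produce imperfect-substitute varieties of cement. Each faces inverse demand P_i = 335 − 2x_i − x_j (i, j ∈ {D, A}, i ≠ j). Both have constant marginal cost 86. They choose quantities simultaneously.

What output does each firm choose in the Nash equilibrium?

Firm D's profit: π = x_D(335 − 2x_D − x_A) − 86x_D.
∂π/∂x_D = 249 − 4x_D − x_A = 0 ⇒ x_D = 62.25 − 0.25x_A.
The game is symmetric, so in equilibrium x_A = x_D: the reaction function gives 1.25x_D = 62.25, hence x_D = 49.8.

49.8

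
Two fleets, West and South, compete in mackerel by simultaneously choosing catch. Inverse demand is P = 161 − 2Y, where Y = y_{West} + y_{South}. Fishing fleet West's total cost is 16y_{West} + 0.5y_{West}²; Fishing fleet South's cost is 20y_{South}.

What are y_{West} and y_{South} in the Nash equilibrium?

Fishing fleet West's profit: π = y_{West}(161 − 2(y_{West} + y_{South})) − 16y_{West} − 0.5y_{West}².
∂π/∂y_{West} = 145 − 5y_{West} − 2y_{South} = 0, so y_{West} = 29 − 0.4y_{South}.
For South: ∂π/∂y_{South} = 141 − 4y_{South} − 2y_{West} = 0 ⇒ y_{South} = 35.25 − 0.5y_{West}.
Substituting the second reaction function into the first: y_{West} = 29 − 0.4(35.25 − 0.5y_{West}), which gives 0.8y_{West} = 14.9 ⇒ y_{West} = 18.625.
Then y_{South} = 35.25 − 0.5·18.625 = 25.9375.

18.625, 25.9375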